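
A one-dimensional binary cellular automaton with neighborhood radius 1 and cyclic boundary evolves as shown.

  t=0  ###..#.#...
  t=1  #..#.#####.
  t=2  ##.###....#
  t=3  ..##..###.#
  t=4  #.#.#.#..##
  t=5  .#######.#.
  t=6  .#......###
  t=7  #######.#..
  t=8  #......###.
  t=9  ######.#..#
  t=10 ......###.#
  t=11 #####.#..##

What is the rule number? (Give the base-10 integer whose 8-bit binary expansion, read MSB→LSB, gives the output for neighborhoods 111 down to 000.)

61

  ### -> .   bit 7 = 0  t=0,i=1
  ##. -> .   bit 6 = 0  t=0,i=2
  #.# -> #   bit 5 = 1  t=0,i=6
  #.. -> #   bit 4 = 1  t=0,i=3
  .## -> #   bit 3 = 1  t=0,i=0
  .#. -> #   bit 2 = 1  t=0,i=5
  ..# -> .   bit 1 = 0  t=0,i=4
  ... -> #   bit 0 = 1  t=0,i=9
  bits 00111101 = 61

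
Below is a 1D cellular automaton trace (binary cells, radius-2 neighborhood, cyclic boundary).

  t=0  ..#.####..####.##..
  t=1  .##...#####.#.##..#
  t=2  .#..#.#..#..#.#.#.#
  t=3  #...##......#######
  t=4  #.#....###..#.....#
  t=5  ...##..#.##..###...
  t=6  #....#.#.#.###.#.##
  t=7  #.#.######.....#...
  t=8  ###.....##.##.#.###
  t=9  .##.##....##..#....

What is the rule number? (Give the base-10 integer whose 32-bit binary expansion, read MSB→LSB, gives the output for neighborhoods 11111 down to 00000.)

  ##### -> .   bit 31 = 0  t=1,i=8
  ####. -> #   bit 30 = 1  t=0,i=6
  ###.# -> .   bit 29 = 0  t=0,i=13
  ###.. -> #   bit 28 = 1  t=0,i=7
  ##.## -> #   bit 27 = 1  t=0,i=14
  ##.#. -> .   bit 26 = 0  t=1,i=11
  ##..# -> #   bit 25 = 1  t=0,i=8
  ##... -> .   bit 24 = 0  t=0,i=17
  #.### -> .   bit 23 = 0  t=0,i=4
  #.##. -> #   bit 22 = 1  t=0,i=15
  #.#.# -> #   bit 21 = 1  t=1,i=12
  #.#.. -> .   bit 20 = 0  t=2,i=1
  #..## -> #   bit 19 = 1  t=0,i=9
  #..#. -> .   bit 18 = 0  t=1,i=17
  #...# -> #   bit 17 = 1  t=1,i=4
  #.... -> #   bit 16 = 1  t=0,i=18
  .#### -> .   bit 15 = 0  t=0,i=5
  .###. -> .   bit 14 = 0  t=4,i=8
  .##.# -> .   bit 13 = 0  t=4,i=0
  .##.. -> .   bit 12 = 0  t=0,i=16
  .#.## -> .   bit 11 = 0  t=0,i=3
  .#.#. -> #   bit 10 = 1  t=2,i=0
  .#..# -> .   bit 9 = 0  t=2,i=2
  .#... -> #   bit 8 = 1  t=4,i=3
  ..### -> #   bit 7 = 1  t=0,i=10
  ..##. -> .   bit 6 = 0  t=3,i=4
  ..#.# -> #   bit 5 = 1  t=0,i=2
  ..#.. -> .   bit 4 = 0  t=2,i=9
  ...## -> .   bit 3 = 0  t=1,i=5
  ...#. -> #   bit 2 = 1  t=0,i=1
  ....# -> .   bit 1 = 0  t=0,i=0
  ..... -> #   bit 0 = 1  t=3,i=8
  bits 01011010011010110000010110100101 = 1516963237

1516963237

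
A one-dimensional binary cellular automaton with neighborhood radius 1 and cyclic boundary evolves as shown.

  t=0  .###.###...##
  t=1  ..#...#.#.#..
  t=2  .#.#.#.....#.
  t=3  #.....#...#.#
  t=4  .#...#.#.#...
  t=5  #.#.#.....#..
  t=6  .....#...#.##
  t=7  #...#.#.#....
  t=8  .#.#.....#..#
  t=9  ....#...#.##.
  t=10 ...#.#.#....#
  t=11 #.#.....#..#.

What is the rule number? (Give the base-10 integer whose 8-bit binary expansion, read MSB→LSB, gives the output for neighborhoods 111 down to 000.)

  nb ###: next=#  (t=0,i=2, bit7=1)
  nb ##.: next=.  (t=0,i=3, bit6=0)
  nb #.#: next=.  (t=0,i=0, bit5=0)
  nb #..: next=#  (t=0,i=8, bit4=1)
  nb .##: next=.  (t=0,i=1, bit3=0)
  nb .#.: next=.  (t=1,i=2, bit2=0)
  nb ..#: next=#  (t=0,i=10, bit1=1)
  nb ...: next=.  (t=0,i=9, bit0=0)
  bits 10010010 = 146

146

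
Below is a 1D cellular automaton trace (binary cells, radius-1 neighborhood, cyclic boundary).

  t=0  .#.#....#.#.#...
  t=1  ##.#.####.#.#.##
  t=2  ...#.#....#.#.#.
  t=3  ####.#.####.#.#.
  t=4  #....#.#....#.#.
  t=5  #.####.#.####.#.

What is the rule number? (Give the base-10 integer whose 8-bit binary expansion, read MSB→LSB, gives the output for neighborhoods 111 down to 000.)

15

  ### -> .   bit 7 = 0  t=1,i=0
  ##. -> .   bit 6 = 0  t=1,i=1
  #.# -> .   bit 5 = 0  t=0,i=2
  #.. -> .   bit 4 = 0  t=0,i=4
  .## -> #   bit 3 = 1  t=1,i=5
  .#. -> #   bit 2 = 1  t=0,i=1
  ..# -> #   bit 1 = 1  t=0,i=0
  ... -> #   bit 0 = 1  t=0,i=5
  bits 00001111 = 15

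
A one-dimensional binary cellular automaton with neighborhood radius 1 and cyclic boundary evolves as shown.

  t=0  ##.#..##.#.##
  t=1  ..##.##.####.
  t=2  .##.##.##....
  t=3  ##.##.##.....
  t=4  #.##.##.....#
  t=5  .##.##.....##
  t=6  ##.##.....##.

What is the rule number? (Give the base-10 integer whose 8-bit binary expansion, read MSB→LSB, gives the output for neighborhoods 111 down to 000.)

46

  ###|.  b7=0 t=0,i=0
  ##.|.  b6=0 t=0,i=1
  #.#|#  b5=1 t=0,i=2
  #..|.  b4=0 t=0,i=4
  .##|#  b3=1 t=0,i=6
  .#.|#  b2=1 t=0,i=3
  ..#|#  b1=1 t=0,i=5
  ...|.  b0=0 t=1,i=0
  bits 00101110 = 46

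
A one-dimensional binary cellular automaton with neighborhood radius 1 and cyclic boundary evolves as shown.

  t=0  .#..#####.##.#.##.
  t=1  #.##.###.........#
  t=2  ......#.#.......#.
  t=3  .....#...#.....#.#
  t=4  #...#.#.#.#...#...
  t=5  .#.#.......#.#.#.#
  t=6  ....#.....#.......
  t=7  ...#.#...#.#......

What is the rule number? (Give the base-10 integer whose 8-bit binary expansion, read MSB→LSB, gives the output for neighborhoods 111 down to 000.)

146

  ### -> #   bit 7 = 1  t=0,i=5
  ##. -> .   bit 6 = 0  t=0,i=8
  #.# -> .   bit 5 = 0  t=0,i=9
  #.. -> #   bit 4 = 1  t=0,i=2
  .## -> .   bit 3 = 0  t=0,i=4
  .#. -> .   bit 2 = 0  t=0,i=1
  ..# -> #   bit 1 = 1  t=0,i=0
  ... -> .   bit 0 = 0  t=1,i=9
  bits 10010010 = 146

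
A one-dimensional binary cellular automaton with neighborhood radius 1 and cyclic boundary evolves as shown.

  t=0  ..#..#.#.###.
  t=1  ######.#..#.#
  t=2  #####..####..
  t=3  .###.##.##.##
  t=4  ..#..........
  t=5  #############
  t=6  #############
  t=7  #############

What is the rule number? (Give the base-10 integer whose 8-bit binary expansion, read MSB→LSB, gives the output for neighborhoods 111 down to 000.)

  ###|#  b7=1 t=0,i=10
  ##.|.  b6=0 t=0,i=11
  #.#|.  b5=0 t=0,i=6
  #..|#  b4=1 t=0,i=3
  .##|.  b3=0 t=0,i=9
  .#.|#  b2=1 t=0,i=2
  ..#|#  b1=1 t=0,i=1
  ...|#  b0=1 t=0,i=0
  bits 10010111 = 151

151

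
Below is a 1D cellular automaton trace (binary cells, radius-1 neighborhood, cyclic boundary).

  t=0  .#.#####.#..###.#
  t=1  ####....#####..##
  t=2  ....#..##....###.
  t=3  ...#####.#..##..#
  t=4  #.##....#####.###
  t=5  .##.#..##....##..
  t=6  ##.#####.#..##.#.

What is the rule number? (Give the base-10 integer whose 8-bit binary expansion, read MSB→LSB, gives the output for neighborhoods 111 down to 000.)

  [7] ### => .  t=0,i=4
  [6] ##. => .  t=0,i=7
  [5] #.# => #  t=0,i=0
  [4] #.. => #  t=0,i=10
  [3] .## => #  t=0,i=3
  [2] .#. => #  t=0,i=1
  [1] ..# => #  t=0,i=11
  [0] ... => .  t=1,i=5
  bits 00111110 = 62

62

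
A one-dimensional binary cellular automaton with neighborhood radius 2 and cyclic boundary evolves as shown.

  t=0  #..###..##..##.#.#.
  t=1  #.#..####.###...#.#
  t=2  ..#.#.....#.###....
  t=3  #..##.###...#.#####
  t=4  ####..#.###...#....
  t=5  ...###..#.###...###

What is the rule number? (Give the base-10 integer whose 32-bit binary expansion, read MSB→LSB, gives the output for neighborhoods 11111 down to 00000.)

  nb #####: next=.  (t=3,i=16, bit31=0)
  nb ####.: next=.  (t=1,i=7, bit30=0)
  nb ###.#: next=.  (t=1,i=8, bit29=0)
  nb ###..: next=#  (t=0,i=5, bit28=1)
  nb ##.##: next=.  (t=1,i=9, bit27=0)
  nb ##.#.: next=.  (t=0,i=14, bit26=0)
  nb ##..#: next=#  (t=0,i=6, bit25=1)
  nb ##...: next=#  (t=1,i=13, bit24=1)
  nb #.###: next=#  (t=1,i=10, bit23=1)
  nb #.##.: next=.  (t=1,i=18, bit22=0)
  nb #.#.#: next=.  (t=0,i=15, bit21=0)
  nb #.#..: next=#  (t=0,i=0, bit20=1)
  nb #..##: next=#  (t=0,i=2, bit19=1)
  nb #..#.: next=#  (t=4,i=5, bit18=1)
  nb #...#: next=#  (t=1,i=14, bit17=1)
  nb #....: next=#  (t=2,i=6, bit16=1)
  nb .####: next=.  (t=1,i=6, bit15=0)
  nb .###.: next=.  (t=0,i=4, bit14=0)
  nb .##.#: next=.  (t=0,i=13, bit13=0)
  nb .##..: next=.  (t=0,i=9, bit12=0)
  nb .#.##: next=.  (t=1,i=17, bit11=0)
  nb .#.#.: next=#  (t=0,i=16, bit10=1)
  nb .#..#: next=.  (t=0,i=1, bit9=0)
  nb .#...: next=.  (t=2,i=5, bit8=0)
  nb ..###: next=.  (t=0,i=3, bit7=0)
  nb ..##.: next=#  (t=0,i=8, bit6=1)
  nb ..#.#: next=.  (t=1,i=16, bit5=0)
  nb ..#..: next=.  (t=4,i=14, bit4=0)
  nb ...##: next=#  (t=4,i=18, bit3=1)
  nb ...#.: next=.  (t=1,i=15, bit2=0)
  nb ....#: next=#  (t=2,i=0, bit1=1)
  nb .....: next=#  (t=2,i=7, bit0=1)
  bits 00010011100111110000010001001011 = 329188427

329188427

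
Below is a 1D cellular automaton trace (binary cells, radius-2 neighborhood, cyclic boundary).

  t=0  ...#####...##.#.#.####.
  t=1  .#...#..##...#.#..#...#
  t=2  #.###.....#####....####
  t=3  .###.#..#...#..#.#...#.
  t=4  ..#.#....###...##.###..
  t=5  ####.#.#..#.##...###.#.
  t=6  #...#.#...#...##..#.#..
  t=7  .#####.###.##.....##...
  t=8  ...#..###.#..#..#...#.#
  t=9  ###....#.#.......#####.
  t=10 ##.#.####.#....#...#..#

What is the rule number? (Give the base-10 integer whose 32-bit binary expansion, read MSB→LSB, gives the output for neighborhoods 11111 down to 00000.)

2374124838

  ##### -> #   bit 31 = 1  t=0,i=5
  ####. -> .   bit 30 = 0  t=0,i=6
  ###.# -> .   bit 29 = 0  t=2,i=0
  ###.. -> .   bit 28 = 0  t=0,i=7
  ##.## -> #   bit 27 = 1  t=2,i=1
  ##.#. -> #   bit 26 = 1  t=0,i=13
  ##..# -> .   bit 25 = 0  t=6,i=16
  ##... -> #   bit 24 = 1  t=0,i=8
  #.### -> #   bit 23 = 1  t=0,i=18
  #.##. -> .   bit 22 = 0  t=5,i=12
  #.#.# -> .   bit 21 = 0  t=0,i=14
  #.#.. -> .   bit 20 = 0  t=1,i=1
  #..## -> .   bit 19 = 0  t=1,i=7
  #..#. -> .   bit 18 = 0  t=1,i=17
  #...# -> #   bit 17 = 1  t=0,i=9
  #.... -> .   bit 16 = 0  t=0,i=0
  .#### -> .   bit 15 = 0  t=0,i=4
  .###. -> #   bit 14 = 1  t=2,i=3
  .##.# -> .   bit 13 = 0  t=0,i=12
  .##.. -> .   bit 12 = 0  t=1,i=9
  .#.## -> .   bit 11 = 0  t=0,i=17
  .#.#. -> #   bit 10 = 1  t=0,i=15
  .#..# -> .   bit 9 = 0  t=1,i=6
  .#... -> #   bit 8 = 1  t=1,i=2
  ..### -> .   bit 7 = 0  t=0,i=3
  ..##. -> .   bit 6 = 0  t=0,i=11
  ..#.# -> #   bit 5 = 1  t=1,i=13
  ..#.. -> .   bit 4 = 0  t=1,i=5
  ...## -> .   bit 3 = 0  t=0,i=2
  ...#. -> #   bit 2 = 1  t=1,i=4
  ....# -> #   bit 1 = 1  t=0,i=1
  ..... -> .   bit 0 = 0  t=2,i=7
  bits 10001101100000100100010100100110 = 2374124838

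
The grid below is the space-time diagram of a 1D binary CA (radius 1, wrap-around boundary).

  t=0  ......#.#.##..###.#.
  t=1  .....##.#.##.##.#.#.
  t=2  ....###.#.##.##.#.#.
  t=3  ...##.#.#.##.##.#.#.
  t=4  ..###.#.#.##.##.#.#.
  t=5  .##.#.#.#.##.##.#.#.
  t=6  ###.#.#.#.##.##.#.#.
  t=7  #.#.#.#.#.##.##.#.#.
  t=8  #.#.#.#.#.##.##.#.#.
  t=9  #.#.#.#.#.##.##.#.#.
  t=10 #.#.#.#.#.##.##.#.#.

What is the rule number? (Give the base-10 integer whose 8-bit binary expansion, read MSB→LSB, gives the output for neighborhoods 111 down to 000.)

  ###|.  b7=0 t=0,i=15
  ##.|#  b6=1 t=0,i=11
  #.#|.  b5=0 t=0,i=7
  #..|.  b4=0 t=0,i=12
  .##|#  b3=1 t=0,i=10
  .#.|#  b2=1 t=0,i=6
  ..#|#  b1=1 t=0,i=5
  ...|.  b0=0 t=0,i=0
  bits 01001110 = 78

78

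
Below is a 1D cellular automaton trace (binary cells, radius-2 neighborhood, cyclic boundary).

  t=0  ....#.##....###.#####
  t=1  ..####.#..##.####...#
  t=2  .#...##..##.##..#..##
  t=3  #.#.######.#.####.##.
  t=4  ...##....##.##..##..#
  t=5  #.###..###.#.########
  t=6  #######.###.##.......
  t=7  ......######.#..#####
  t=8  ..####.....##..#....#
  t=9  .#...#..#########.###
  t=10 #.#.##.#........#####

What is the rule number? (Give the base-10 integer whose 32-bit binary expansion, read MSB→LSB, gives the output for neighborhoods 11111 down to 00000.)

  #####|.  b31=0 t=0,i=18
  ####.|.  b30=0 t=0,i=19
  ###.#|#  b29=1 t=0,i=14
  ###..|#  b28=1 t=0,i=20
  ##.##|#  b27=1 t=0,i=15
  ##.#.|#  b26=1 t=1,i=6
  ##..#|#  b25=1 t=2,i=7
  ##...|.  b24=0 t=0,i=0
  #.###|#  b23=1 t=0,i=16
  #.##.|.  b22=0 t=0,i=6
  #.#.#|.  b21=0 t=3,i=0
  #.#..|.  b20=0 t=1,i=7
  #..##|#  b19=1 t=1,i=1
  #..#.|#  b18=1 t=2,i=15
  #...#|.  b17=0 t=1,i=18
  #....|.  b16=0 t=0,i=1
  .####|.  b15=0 t=0,i=17
  .###.|#  b14=1 t=0,i=13
  .##.#|.  b13=0 t=1,i=11
  .##..|#  b12=1 t=0,i=7
  .#.##|#  b11=1 t=0,i=5
  .#.#.|.  b10=0 t=3,i=1
  .#..#|.  b9=0 t=1,i=0
  .#...|#  b8=1 t=2,i=2
  ..###|.  b7=0 t=0,i=12
  ..##.|#  b6=1 t=1,i=10
  ..#.#|#  b5=1 t=0,i=4
  ..#..|#  b4=1 t=1,i=20
  ...##|#  b3=1 t=0,i=11
  ...#.|#  b2=1 t=0,i=3
  ....#|#  b1=1 t=0,i=2
  .....|#  b0=1 t=6,i=16
  bits 00111110100011000101100101111111 = 1049385343

1049385343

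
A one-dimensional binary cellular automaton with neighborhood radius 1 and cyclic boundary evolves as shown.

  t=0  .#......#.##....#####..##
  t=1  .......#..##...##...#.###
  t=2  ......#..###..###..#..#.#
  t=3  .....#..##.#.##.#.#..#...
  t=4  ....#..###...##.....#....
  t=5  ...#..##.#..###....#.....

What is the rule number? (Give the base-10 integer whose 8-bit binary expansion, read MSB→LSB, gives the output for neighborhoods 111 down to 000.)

  [7] ### => .  t=0,i=17
  [6] ##. => #  t=0,i=11
  [5] #.# => .  t=0,i=0
  [4] #.. => .  t=0,i=2
  [3] .## => #  t=0,i=10
  [2] .#. => .  t=0,i=1
  [1] ..# => #  t=0,i=7
  [0] ... => .  t=0,i=3
  bits 01001010 = 74

74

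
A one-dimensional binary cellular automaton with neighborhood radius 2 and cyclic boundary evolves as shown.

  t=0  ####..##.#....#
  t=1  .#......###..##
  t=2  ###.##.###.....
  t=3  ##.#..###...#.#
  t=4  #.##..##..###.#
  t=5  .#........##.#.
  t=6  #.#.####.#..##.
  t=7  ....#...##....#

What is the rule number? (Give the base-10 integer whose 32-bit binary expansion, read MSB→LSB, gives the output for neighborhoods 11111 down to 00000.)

2358657453

  ##### -> #   bit 31 = 1  t=0,i=1
  ####. -> .   bit 30 = 0  t=0,i=2
  ###.# -> .   bit 29 = 0  t=2,i=2
  ###.. -> .   bit 28 = 0  t=0,i=3
  ##.## -> #   bit 27 = 1  t=2,i=3
  ##.#. -> #   bit 26 = 1  t=0,i=8
  ##..# -> .   bit 25 = 0  t=0,i=4
  ##... -> .   bit 24 = 0  t=2,i=10
  #.### -> #   bit 23 = 1  t=2,i=7
  #.##. -> .   bit 22 = 0  t=2,i=4
  #.#.# -> .   bit 21 = 0  t=6,i=0
  #.#.. -> #   bit 20 = 1  t=0,i=9
  #..## -> .   bit 19 = 0  t=0,i=5
  #..#. -> #   bit 18 = 1  t=5,i=0
  #...# -> #   bit 17 = 1  t=3,i=10
  #.... -> .   bit 16 = 0  t=0,i=11
  .#### -> .   bit 15 = 0  t=0,i=0
  .###. -> #   bit 14 = 1  t=1,i=9
  .##.# -> .   bit 13 = 0  t=0,i=7
  .##.. -> .   bit 12 = 0  t=4,i=3
  .#.## -> .   bit 11 = 0  t=3,i=13
  .#.#. -> .   bit 10 = 0  t=6,i=1
  .#..# -> .   bit 9 = 0  t=3,i=4
  .#... -> #   bit 8 = 1  t=0,i=10
  ..### -> #   bit 7 = 1  t=0,i=14
  ..##. -> .   bit 6 = 0  t=0,i=6
  ..#.# -> #   bit 5 = 1  t=3,i=12
  ..#.. -> .   bit 4 = 0  t=5,i=1
  ...## -> #   bit 3 = 1  t=0,i=13
  ...#. -> #   bit 2 = 1  t=3,i=11
  ....# -> .   bit 1 = 0  t=0,i=12
  ..... -> #   bit 0 = 1  t=1,i=4
  bits 10001100100101100100000110101101 = 2358657453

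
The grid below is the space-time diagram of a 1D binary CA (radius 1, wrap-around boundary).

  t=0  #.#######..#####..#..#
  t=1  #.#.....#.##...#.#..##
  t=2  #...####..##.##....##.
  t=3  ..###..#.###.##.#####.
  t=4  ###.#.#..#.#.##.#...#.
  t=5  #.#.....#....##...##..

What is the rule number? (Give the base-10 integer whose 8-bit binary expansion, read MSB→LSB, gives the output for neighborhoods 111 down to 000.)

  [7] ### => .  t=0,i=3
  [6] ##. => #  t=0,i=0
  [5] #.# => .  t=0,i=1
  [4] #.. => .  t=0,i=9
  [3] .## => #  t=0,i=2
  [2] .#. => .  t=0,i=18
  [1] ..# => #  t=0,i=10
  [0] ... => #  t=1,i=4
  bits 01001011 = 75

75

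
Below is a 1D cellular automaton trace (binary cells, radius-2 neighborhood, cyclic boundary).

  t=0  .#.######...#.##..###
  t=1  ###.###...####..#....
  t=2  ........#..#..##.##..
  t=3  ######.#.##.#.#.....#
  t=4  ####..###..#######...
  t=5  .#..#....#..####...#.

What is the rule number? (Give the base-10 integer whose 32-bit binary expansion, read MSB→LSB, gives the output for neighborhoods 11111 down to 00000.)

  [31] ##### => #  t=0,i=5
  [30] ####. => .  t=0,i=7
  [29] ###.# => .  t=0,i=20
  [28] ###.. => .  t=0,i=8
  [27] ##.## => .  t=1,i=3
  [26] ##.#. => #  t=0,i=0
  [25] ##..# => #  t=0,i=16
  [24] ##... => .  t=0,i=9
  [23] #.### => .  t=0,i=3
  [22] #.##. => .  t=0,i=14
  [21] #.#.# => #  t=0,i=1
  [20] #.#.. => #  t=3,i=14
  [19] #..## => .  t=0,i=17
  [18] #..#. => #  t=1,i=15
  [17] #...# => #  t=0,i=10
  [16] #.... => #  t=1,i=18
  [15] .#### => #  t=0,i=4
  [14] .###. => .  t=0,i=19
  [13] .##.# => .  t=2,i=15
  [12] .##.. => .  t=0,i=15
  [11] .#.## => #  t=0,i=2
  [10] .#.#. => #  t=3,i=13
  [9] .#..# => #  t=2,i=9
  [8] .#... => #  t=1,i=17
  [7] ..### => .  t=0,i=18
  [6] ..##. => #  t=2,i=14
  [5] ..#.# => #  t=0,i=12
  [4] ..#.. => .  t=1,i=16
  [3] ...## => .  t=1,i=9
  [2] ...#. => #  t=0,i=11
  [1] ....# => .  t=1,i=19
  [0] ..... => #  t=2,i=0
  bits 10000110001101111000111101100101 = 2251788133

2251788133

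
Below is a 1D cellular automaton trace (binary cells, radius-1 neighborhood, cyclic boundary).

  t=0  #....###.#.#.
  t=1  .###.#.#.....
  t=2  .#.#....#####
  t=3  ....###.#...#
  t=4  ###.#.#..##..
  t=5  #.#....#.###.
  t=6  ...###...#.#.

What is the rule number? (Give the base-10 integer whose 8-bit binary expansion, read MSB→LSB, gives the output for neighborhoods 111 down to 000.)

89

  ###|.  b7=0 t=0,i=6
  ##.|#  b6=1 t=0,i=7
  #.#|.  b5=0 t=0,i=8
  #..|#  b4=1 t=0,i=1
  .##|#  b3=1 t=0,i=5
  .#.|.  b2=0 t=0,i=0
  ..#|.  b1=0 t=0,i=4
  ...|#  b0=1 t=0,i=2
  bits 01011001 = 89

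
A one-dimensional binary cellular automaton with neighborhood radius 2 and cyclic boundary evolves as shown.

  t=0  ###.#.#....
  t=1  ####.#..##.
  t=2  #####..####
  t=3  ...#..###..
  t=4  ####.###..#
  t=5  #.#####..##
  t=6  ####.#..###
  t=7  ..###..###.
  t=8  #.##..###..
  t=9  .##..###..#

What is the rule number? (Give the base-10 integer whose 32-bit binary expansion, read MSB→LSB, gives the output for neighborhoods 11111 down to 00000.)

  [31] ##### => .  t=2,i=0
  [30] ####. => #  t=1,i=2
  [29] ###.# => #  t=0,i=2
  [28] ###.. => .  t=2,i=4
  [27] ##.## => #  t=1,i=10
  [26] ##.#. => #  t=0,i=3
  [25] ##..# => .  t=2,i=5
  [24] ##... => .  t=3,i=9
  [23] #.### => #  t=1,i=0
  [22] #.##. => #  t=8,i=2
  [21] #.#.# => .  t=0,i=4
  [20] #.#.. => .  t=0,i=6
  [19] #..## => #  t=1,i=7
  [18] #..#. => #  t=8,i=10
  [17] #...# => #  t=7,i=0
  [16] #.... => #  t=0,i=8
  [15] .#### => #  t=1,i=1
  [14] .###. => #  t=0,i=1
  [13] .##.# => #  t=1,i=9
  [12] .##.. => .  t=8,i=3
  [11] .#.## => #  t=8,i=1
  [10] .#.#. => #  t=0,i=5
  [9] .#..# => .  t=1,i=6
  [8] .#... => .  t=0,i=7
  [7] ..### => #  t=0,i=0
  [6] ..##. => #  t=1,i=8
  [5] ..#.# => .  t=8,i=0
  [4] ..#.. => #  t=3,i=3
  [3] ...## => .  t=0,i=10
  [2] ...#. => #  t=3,i=2
  [1] ....# => #  t=0,i=9
  [0] ..... => #  t=3,i=0
  bits 01101100110011111110110011010111 = 1825565911

1825565911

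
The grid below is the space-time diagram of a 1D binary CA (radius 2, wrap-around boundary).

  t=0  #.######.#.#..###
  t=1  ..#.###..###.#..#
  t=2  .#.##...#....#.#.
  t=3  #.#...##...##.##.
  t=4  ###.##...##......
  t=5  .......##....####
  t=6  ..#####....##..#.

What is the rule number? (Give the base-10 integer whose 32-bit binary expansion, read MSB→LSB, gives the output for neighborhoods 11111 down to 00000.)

  nb #####: next=#  (t=0,i=4, bit31=1)
  nb ####.: next=#  (t=0,i=6, bit30=1)
  nb ###.#: next=.  (t=0,i=0, bit29=0)
  nb ###..: next=.  (t=1,i=6, bit28=0)
  nb ##.##: next=.  (t=0,i=1, bit27=0)
  nb ##.#.: next=.  (t=0,i=8, bit26=0)
  nb ##..#: next=.  (t=1,i=7, bit25=0)
  nb ##...: next=.  (t=2,i=5, bit24=0)
  nb #.###: next=#  (t=0,i=2, bit23=1)
  nb #.##.: next=.  (t=2,i=3, bit22=0)
  nb #.#.#: next=#  (t=0,i=9, bit21=1)
  nb #.#..: next=#  (t=0,i=11, bit20=1)
  nb #..##: next=#  (t=0,i=13, bit19=1)
  nb #..#.: next=#  (t=1,i=1, bit18=1)
  nb #...#: next=#  (t=2,i=6, bit17=1)
  nb #....: next=.  (t=2,i=10, bit16=0)
  nb .####: next=.  (t=0,i=3, bit15=0)
  nb .###.: next=.  (t=1,i=5, bit14=0)
  nb .##.#: next=.  (t=3,i=12, bit13=0)
  nb .##..: next=.  (t=2,i=4, bit12=0)
  nb .#.##: next=#  (t=1,i=3, bit11=1)
  nb .#.#.: next=#  (t=0,i=10, bit10=1)
  nb .#..#: next=.  (t=0,i=12, bit9=0)
  nb .#...: next=.  (t=2,i=9, bit8=0)
  nb ..###: next=.  (t=0,i=14, bit7=0)
  nb ..##.: next=.  (t=3,i=6, bit6=0)
  nb ..#.#: next=.  (t=1,i=2, bit5=0)
  nb ..#..: next=.  (t=1,i=16, bit4=0)
  nb ...##: next=#  (t=3,i=5, bit3=1)
  nb ...#.: next=#  (t=2,i=7, bit2=1)
  nb ....#: next=#  (t=2,i=11, bit1=1)
  nb .....: next=#  (t=4,i=13, bit0=1)
  bits 11000000101111100000110000001111 = 3233680399

3233680399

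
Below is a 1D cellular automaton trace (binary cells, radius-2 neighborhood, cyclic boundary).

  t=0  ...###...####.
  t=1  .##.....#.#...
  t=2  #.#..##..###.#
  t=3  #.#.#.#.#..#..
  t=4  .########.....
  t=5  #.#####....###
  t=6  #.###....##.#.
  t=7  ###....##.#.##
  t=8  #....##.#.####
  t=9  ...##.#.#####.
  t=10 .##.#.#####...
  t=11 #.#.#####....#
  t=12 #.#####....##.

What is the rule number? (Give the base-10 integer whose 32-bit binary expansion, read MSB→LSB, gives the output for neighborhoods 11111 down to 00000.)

2696461579

  [31] ##### => #  t=4,i=3
  [30] ####. => .  t=0,i=11
  [29] ###.# => #  t=2,i=11
  [28] ###.. => .  t=0,i=5
  [27] ##.## => .  t=2,i=12
  [26] ##.#. => .  t=2,i=1
  [25] ##..# => .  t=2,i=7
  [24] ##... => .  t=0,i=6
  [23] #.### => #  t=5,i=2
  [22] #.##. => .  t=2,i=13
  [21] #.#.# => #  t=3,i=2
  [20] #.#.. => #  t=1,i=10
  [19] #..## => #  t=2,i=4
  [18] #..#. => .  t=3,i=10
  [17] #...# => .  t=0,i=7
  [16] #.... => .  t=0,i=0
  [15] .#### => #  t=0,i=10
  [14] .###. => .  t=0,i=4
  [13] .##.# => #  t=2,i=0
  [12] .##.. => #  t=1,i=2
  [11] .#.## => #  t=6,i=1
  [10] .#.#. => #  t=1,i=9
  [9] .#..# => .  t=2,i=3
  [8] .#... => #  t=1,i=11
  [7] ..### => .  t=0,i=3
  [6] ..##. => .  t=1,i=1
  [5] ..#.# => .  t=1,i=8
  [4] ..#.. => .  t=3,i=11
  [3] ...## => #  t=0,i=2
  [2] ...#. => .  t=1,i=7
  [1] ....# => #  t=0,i=1
  [0] ..... => #  t=1,i=5
  bits 10100000101110001011110100001011 = 2696461579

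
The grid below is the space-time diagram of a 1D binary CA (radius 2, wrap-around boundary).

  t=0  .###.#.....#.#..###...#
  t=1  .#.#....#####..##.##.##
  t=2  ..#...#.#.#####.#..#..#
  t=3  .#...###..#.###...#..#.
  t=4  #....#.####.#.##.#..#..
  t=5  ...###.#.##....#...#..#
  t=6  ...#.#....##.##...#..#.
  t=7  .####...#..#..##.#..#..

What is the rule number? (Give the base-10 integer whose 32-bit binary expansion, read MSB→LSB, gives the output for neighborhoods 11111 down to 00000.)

  nb #####: next=#  (t=1,i=10, bit31=1)
  nb ####.: next=#  (t=1,i=11, bit30=1)
  nb ###.#: next=#  (t=0,i=3, bit29=1)
  nb ###..: next=#  (t=0,i=18, bit28=1)
  nb ##.##: next=.  (t=1,i=17, bit27=0)
  nb ##.#.: next=.  (t=0,i=4, bit26=0)
  nb ##..#: next=#  (t=1,i=13, bit25=1)
  nb ##...: next=#  (t=0,i=19, bit24=1)
  nb #.###: next=#  (t=0,i=1, bit23=1)
  nb #.##.: next=.  (t=1,i=18, bit22=0)
  nb #.#.#: next=.  (t=1,i=1, bit21=0)
  nb #.#..: next=.  (t=0,i=5, bit20=0)
  nb #..##: next=#  (t=0,i=15, bit19=1)
  nb #..#.: next=#  (t=2,i=1, bit18=1)
  nb #...#: next=.  (t=0,i=20, bit17=0)
  nb #....: next=.  (t=0,i=7, bit16=0)
  nb .####: next=.  (t=1,i=9, bit15=0)
  nb .###.: next=.  (t=0,i=2, bit14=0)
  nb .##.#: next=#  (t=1,i=16, bit13=1)
  nb .##..: next=#  (t=5,i=10, bit12=1)
  nb .#.##: next=.  (t=0,i=0, bit11=0)
  nb .#.#.: next=#  (t=0,i=12, bit10=1)
  nb .#..#: next=.  (t=0,i=14, bit9=0)
  nb .#...: next=.  (t=0,i=6, bit8=0)
  nb ..###: next=#  (t=0,i=16, bit7=1)
  nb ..##.: next=.  (t=1,i=15, bit6=0)
  nb ..#.#: next=#  (t=0,i=11, bit5=1)
  nb ..#..: next=.  (t=2,i=2, bit4=0)
  nb ...##: next=.  (t=1,i=7, bit3=0)
  nb ...#.: next=#  (t=0,i=10, bit2=1)
  nb ....#: next=#  (t=0,i=9, bit1=1)
  nb .....: next=#  (t=0,i=8, bit0=1)
  bits 11110011100011000011010010100111 = 4086052007

4086052007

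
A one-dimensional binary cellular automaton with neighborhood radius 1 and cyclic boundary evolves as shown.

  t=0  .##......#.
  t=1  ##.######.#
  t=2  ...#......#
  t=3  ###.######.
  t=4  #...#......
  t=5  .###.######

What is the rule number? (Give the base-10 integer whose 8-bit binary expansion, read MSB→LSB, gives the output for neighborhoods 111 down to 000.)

  ###|.  b7=0 t=1,i=0
  ##.|.  b6=0 t=0,i=2
  #.#|.  b5=0 t=1,i=2
  #..|#  b4=1 t=0,i=3
  .##|#  b3=1 t=0,i=1
  .#.|.  b2=0 t=0,i=9
  ..#|#  b1=1 t=0,i=0
  ...|#  b0=1 t=0,i=4
  bits 00011011 = 27

27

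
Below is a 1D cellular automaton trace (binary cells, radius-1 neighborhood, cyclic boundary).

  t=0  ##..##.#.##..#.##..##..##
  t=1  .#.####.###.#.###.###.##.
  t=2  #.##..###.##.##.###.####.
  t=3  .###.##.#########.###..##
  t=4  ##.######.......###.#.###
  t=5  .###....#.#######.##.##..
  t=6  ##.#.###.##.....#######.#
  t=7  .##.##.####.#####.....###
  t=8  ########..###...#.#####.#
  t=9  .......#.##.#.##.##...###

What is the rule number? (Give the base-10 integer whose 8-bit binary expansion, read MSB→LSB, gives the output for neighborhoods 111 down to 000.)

  [7] ### => .  t=0,i=0
  [6] ##. => #  t=0,i=1
  [5] #.# => #  t=0,i=6
  [4] #.. => .  t=0,i=2
  [3] .## => #  t=0,i=4
  [2] .#. => .  t=0,i=7
  [1] ..# => #  t=0,i=3
  [0] ... => #  t=4,i=10
  bits 01101011 = 107

107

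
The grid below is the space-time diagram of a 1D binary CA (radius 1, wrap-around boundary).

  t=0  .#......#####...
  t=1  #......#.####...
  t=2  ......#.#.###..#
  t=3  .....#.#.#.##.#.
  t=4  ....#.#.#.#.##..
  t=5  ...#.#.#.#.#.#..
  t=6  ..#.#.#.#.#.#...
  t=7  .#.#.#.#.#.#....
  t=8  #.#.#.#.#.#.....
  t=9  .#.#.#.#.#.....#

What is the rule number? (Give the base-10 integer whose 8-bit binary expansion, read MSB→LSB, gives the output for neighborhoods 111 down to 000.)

  ###|#  b7=1 t=0,i=9
  ##.|#  b6=1 t=0,i=12
  #.#|#  b5=1 t=1,i=8
  #..|.  b4=0 t=0,i=2
  .##|.  b3=0 t=0,i=8
  .#.|.  b2=0 t=0,i=1
  ..#|#  b1=1 t=0,i=0
  ...|.  b0=0 t=0,i=3
  bits 11100010 = 226

226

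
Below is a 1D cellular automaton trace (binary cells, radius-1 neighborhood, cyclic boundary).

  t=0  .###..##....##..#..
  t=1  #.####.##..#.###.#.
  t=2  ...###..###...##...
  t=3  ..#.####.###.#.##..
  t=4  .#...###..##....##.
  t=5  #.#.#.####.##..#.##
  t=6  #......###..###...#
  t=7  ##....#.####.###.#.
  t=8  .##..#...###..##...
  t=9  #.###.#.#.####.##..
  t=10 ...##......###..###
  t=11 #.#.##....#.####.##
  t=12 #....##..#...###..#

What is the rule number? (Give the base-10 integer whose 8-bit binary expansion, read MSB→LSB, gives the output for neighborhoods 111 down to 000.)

  ### -> #   bit 7 = 1  t=0,i=2
  ##. -> #   bit 6 = 1  t=0,i=3
  #.# -> .   bit 5 = 0  t=1,i=1
  #.. -> #   bit 4 = 1  t=0,i=4
  .## -> .   bit 3 = 0  t=0,i=1
  .#. -> .   bit 2 = 0  t=0,i=16
  ..# -> #   bit 1 = 1  t=0,i=0
  ... -> .   bit 0 = 0  t=0,i=9
  bits 11010010 = 210

210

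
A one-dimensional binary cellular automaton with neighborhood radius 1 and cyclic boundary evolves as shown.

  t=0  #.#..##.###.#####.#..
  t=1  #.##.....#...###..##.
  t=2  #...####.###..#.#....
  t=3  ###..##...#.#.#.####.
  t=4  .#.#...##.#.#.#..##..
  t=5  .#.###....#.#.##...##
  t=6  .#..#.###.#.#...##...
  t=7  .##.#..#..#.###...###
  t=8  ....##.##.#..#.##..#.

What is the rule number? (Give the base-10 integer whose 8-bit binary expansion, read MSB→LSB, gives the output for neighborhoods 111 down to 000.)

  [7] ### => #  t=0,i=9
  [6] ##. => .  t=0,i=6
  [5] #.# => .  t=0,i=1
  [4] #.. => #  t=0,i=3
  [3] .## => .  t=0,i=5
  [2] .#. => #  t=0,i=0
  [1] ..# => .  t=0,i=4
  [0] ... => #  t=1,i=5
  bits 10010101 = 149

149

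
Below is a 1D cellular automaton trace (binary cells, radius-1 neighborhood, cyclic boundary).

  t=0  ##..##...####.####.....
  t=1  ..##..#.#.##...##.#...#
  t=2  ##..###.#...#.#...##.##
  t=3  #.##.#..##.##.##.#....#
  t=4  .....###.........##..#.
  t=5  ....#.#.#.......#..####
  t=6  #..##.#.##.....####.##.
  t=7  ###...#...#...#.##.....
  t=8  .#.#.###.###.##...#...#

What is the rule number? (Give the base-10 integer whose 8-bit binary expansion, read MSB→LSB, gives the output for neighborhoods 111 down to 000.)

150

  [7] ### => #  t=0,i=10
  [6] ##. => .  t=0,i=1
  [5] #.# => .  t=0,i=13
  [4] #.. => #  t=0,i=2
  [3] .## => .  t=0,i=0
  [2] .#. => #  t=1,i=6
  [1] ..# => #  t=0,i=3
  [0] ... => .  t=0,i=7
  bits 10010110 = 150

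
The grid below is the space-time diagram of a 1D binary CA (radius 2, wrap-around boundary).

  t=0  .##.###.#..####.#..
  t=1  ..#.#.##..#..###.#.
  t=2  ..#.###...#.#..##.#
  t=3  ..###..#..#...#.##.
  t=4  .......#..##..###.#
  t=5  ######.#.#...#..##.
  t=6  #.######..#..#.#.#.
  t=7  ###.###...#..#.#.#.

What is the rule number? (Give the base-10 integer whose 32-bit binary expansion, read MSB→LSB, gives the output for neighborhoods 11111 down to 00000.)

  nb #####: next=#  (t=5,i=2, bit31=1)
  nb ####.: next=#  (t=0,i=13, bit30=1)
  nb ###.#: next=#  (t=0,i=6, bit29=1)
  nb ###..: next=.  (t=2,i=6, bit28=0)
  nb ##.##: next=.  (t=0,i=3, bit27=0)
  nb ##.#.: next=#  (t=0,i=7, bit26=1)
  nb ##..#: next=.  (t=1,i=8, bit25=0)
  nb ##...: next=#  (t=2,i=7, bit24=1)
  nb #.###: next=#  (t=0,i=4, bit23=1)
  nb #.##.: next=#  (t=1,i=6, bit22=1)
  nb #.#.#: next=#  (t=1,i=4, bit21=1)
  nb #.#..: next=.  (t=0,i=8, bit20=0)
  nb #..##: next=#  (t=0,i=10, bit19=1)
  nb #..#.: next=.  (t=1,i=9, bit18=0)
  nb #...#: next=.  (t=0,i=18, bit17=0)
  nb #....: next=#  (t=4,i=1, bit16=1)
  nb .####: next=.  (t=0,i=12, bit15=0)
  nb .###.: next=.  (t=0,i=5, bit14=0)
  nb .##.#: next=#  (t=0,i=2, bit13=1)
  nb .##..: next=.  (t=1,i=7, bit12=0)
  nb .#.##: next=#  (t=1,i=5, bit11=1)
  nb .#.#.: next=.  (t=1,i=3, bit10=0)
  nb .#..#: next=.  (t=0,i=9, bit9=0)
  nb .#...: next=#  (t=0,i=17, bit8=1)
  nb ..###: next=.  (t=0,i=11, bit7=0)
  nb ..##.: next=.  (t=0,i=1, bit6=0)
  nb ..#.#: next=#  (t=1,i=2, bit5=1)
  nb ..#..: next=#  (t=1,i=10, bit4=1)
  nb ...##: next=.  (t=0,i=0, bit3=0)
  nb ...#.: next=.  (t=1,i=1, bit2=0)
  nb ....#: next=#  (t=4,i=5, bit1=1)
  nb .....: next=#  (t=4,i=2, bit0=1)
  bits 11100101111010010010100100110011 = 3857262899

3857262899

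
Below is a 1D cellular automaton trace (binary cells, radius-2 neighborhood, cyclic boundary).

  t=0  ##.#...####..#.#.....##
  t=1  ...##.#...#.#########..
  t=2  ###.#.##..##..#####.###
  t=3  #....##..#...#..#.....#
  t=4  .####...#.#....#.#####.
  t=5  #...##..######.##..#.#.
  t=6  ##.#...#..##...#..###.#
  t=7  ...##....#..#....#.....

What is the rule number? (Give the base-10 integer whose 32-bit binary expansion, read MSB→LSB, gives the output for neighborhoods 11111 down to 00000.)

2438802731

  ##### -> #   bit 31 = 1  t=1,i=14
  ####. -> .   bit 30 = 0  t=0,i=0
  ###.# -> .   bit 29 = 0  t=0,i=1
  ###.. -> #   bit 28 = 1  t=0,i=10
  ##.## -> .   bit 27 = 0  t=2,i=19
  ##.#. -> .   bit 26 = 0  t=0,i=2
  ##..# -> .   bit 25 = 0  t=0,i=11
  ##... -> #   bit 24 = 1  t=1,i=21
  #.### -> .   bit 23 = 0  t=1,i=12
  #.##. -> #   bit 22 = 1  t=2,i=6
  #.#.# -> .   bit 21 = 0  t=2,i=4
  #.#.. -> #   bit 20 = 1  t=0,i=3
  #..## -> #   bit 19 = 1  t=2,i=9
  #..#. -> #   bit 18 = 1  t=0,i=12
  #...# -> .   bit 17 = 0  t=0,i=5
  #.... -> #   bit 16 = 1  t=0,i=17
  .#### -> .   bit 15 = 0  t=0,i=8
  .###. -> .   bit 14 = 0  t=6,i=0
  .##.# -> #   bit 13 = 1  t=1,i=4
  .##.. -> .   bit 12 = 0  t=2,i=7
  .#.## -> #   bit 11 = 1  t=1,i=11
  .#.#. -> #   bit 10 = 1  t=0,i=14
  .#..# -> .   bit 9 = 0  t=3,i=14
  .#... -> #   bit 8 = 1  t=0,i=4
  ..### -> .   bit 7 = 0  t=0,i=7
  ..##. -> .   bit 6 = 0  t=1,i=3
  ..#.# -> #   bit 5 = 1  t=0,i=13
  ..#.. -> .   bit 4 = 0  t=3,i=9
  ...## -> #   bit 3 = 1  t=0,i=6
  ...#. -> .   bit 2 = 0  t=1,i=9
  ....# -> #   bit 1 = 1  t=0,i=19
  ..... -> #   bit 0 = 1  t=0,i=18
  bits 10010001010111010010110100101011 = 2438802731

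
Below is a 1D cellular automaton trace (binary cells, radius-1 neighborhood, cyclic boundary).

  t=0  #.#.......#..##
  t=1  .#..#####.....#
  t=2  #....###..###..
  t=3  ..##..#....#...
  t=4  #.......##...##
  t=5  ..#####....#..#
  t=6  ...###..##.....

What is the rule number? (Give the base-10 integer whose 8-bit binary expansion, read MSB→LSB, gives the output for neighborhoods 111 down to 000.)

  nb ###: next=#  (t=0,i=14, bit7=1)
  nb ##.: next=.  (t=0,i=0, bit6=0)
  nb #.#: next=#  (t=0,i=1, bit5=1)
  nb #..: next=.  (t=0,i=3, bit4=0)
  nb .##: next=.  (t=0,i=13, bit3=0)
  nb .#.: next=.  (t=0,i=2, bit2=0)
  nb ..#: next=.  (t=0,i=9, bit1=0)
  nb ...: next=#  (t=0,i=4, bit0=1)
  bits 10100001 = 161

161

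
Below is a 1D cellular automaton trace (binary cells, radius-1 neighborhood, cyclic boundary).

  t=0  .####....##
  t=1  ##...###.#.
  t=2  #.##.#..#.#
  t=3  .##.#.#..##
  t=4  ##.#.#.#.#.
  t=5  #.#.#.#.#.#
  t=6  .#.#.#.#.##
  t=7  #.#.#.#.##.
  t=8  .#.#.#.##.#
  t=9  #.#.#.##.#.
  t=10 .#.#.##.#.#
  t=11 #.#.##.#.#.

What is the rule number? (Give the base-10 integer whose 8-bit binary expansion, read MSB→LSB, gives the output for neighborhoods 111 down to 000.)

  ###|.  b7=0 t=0,i=2
  ##.|.  b6=0 t=0,i=4
  #.#|#  b5=1 t=0,i=0
  #..|#  b4=1 t=0,i=5
  .##|#  b3=1 t=0,i=1
  .#.|.  b2=0 t=1,i=9
  ..#|.  b1=0 t=0,i=8
  ...|#  b0=1 t=0,i=6
  bits 00111001 = 57

57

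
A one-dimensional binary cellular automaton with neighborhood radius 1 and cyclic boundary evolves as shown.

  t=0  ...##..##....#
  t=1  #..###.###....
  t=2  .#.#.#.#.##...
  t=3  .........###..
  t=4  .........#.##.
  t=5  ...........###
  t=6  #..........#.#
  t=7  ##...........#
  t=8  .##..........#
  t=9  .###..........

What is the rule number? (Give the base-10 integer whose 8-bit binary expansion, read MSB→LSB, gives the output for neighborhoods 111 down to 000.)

  nb ###: next=.  (t=1,i=4, bit7=0)
  nb ##.: next=#  (t=0,i=4, bit6=1)
  nb #.#: next=.  (t=1,i=6, bit5=0)
  nb #..: next=#  (t=0,i=0, bit4=1)
  nb .##: next=#  (t=0,i=3, bit3=1)
  nb .#.: next=.  (t=0,i=13, bit2=0)
  nb ..#: next=.  (t=0,i=2, bit1=0)
  nb ...: next=.  (t=0,i=1, bit0=0)
  bits 01011000 = 88

88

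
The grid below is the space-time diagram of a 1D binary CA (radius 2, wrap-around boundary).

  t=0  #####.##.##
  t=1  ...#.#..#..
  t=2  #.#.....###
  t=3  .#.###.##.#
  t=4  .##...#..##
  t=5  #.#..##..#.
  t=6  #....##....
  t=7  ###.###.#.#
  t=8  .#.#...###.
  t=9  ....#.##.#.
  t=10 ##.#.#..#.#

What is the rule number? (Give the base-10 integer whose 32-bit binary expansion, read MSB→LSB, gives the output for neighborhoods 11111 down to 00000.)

1545673181

  nb #####: next=.  (t=0,i=0, bit31=0)
  nb ####.: next=#  (t=0,i=3, bit30=1)
  nb ###.#: next=.  (t=0,i=4, bit29=0)
  nb ###..: next=#  (t=8,i=9, bit28=1)
  nb ##.##: next=#  (t=0,i=5, bit27=1)
  nb ##.#.: next=#  (t=2,i=1, bit26=1)
  nb ##..#: next=.  (t=5,i=7, bit25=0)
  nb ##...: next=.  (t=4,i=3, bit24=0)
  nb #.###: next=.  (t=0,i=9, bit23=0)
  nb #.##.: next=.  (t=0,i=6, bit22=0)
  nb #.#.#: next=#  (t=3,i=1, bit21=1)
  nb #.#..: next=.  (t=1,i=5, bit20=0)
  nb #..##: next=.  (t=4,i=8, bit19=0)
  nb #..#.: next=.  (t=1,i=7, bit18=0)
  nb #...#: next=.  (t=4,i=4, bit17=0)
  nb #....: next=#  (t=1,i=10, bit16=1)
  nb .####: next=.  (t=0,i=10, bit15=0)
  nb .###.: next=.  (t=3,i=4, bit14=0)
  nb .##.#: next=.  (t=0,i=7, bit13=0)
  nb .##..: next=#  (t=4,i=2, bit12=1)
  nb .#.##: next=#  (t=3,i=2, bit11=1)
  nb .#.#.: next=.  (t=1,i=4, bit10=0)
  nb .#..#: next=.  (t=1,i=6, bit9=0)
  nb .#...: next=#  (t=1,i=9, bit8=1)
  nb ..###: next=#  (t=2,i=8, bit7=1)
  nb ..##.: next=#  (t=4,i=9, bit6=1)
  nb ..#.#: next=.  (t=1,i=3, bit5=0)
  nb ..#..: next=#  (t=1,i=8, bit4=1)
  nb ...##: next=#  (t=2,i=7, bit3=1)
  nb ...#.: next=#  (t=1,i=2, bit2=1)
  nb ....#: next=.  (t=1,i=1, bit1=0)
  nb .....: next=#  (t=1,i=0, bit0=1)
  bits 01011100001000010001100111011101 = 1545673181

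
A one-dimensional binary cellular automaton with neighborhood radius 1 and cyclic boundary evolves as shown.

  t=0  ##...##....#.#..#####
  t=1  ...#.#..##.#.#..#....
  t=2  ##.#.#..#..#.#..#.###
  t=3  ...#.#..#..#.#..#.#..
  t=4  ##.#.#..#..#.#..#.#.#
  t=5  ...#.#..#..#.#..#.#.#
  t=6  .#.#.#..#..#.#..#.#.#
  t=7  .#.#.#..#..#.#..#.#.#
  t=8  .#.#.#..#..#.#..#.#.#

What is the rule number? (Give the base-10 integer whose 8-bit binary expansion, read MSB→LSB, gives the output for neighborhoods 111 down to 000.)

  nb ###: next=.  (t=0,i=0, bit7=0)
  nb ##.: next=.  (t=0,i=1, bit6=0)
  nb #.#: next=.  (t=0,i=12, bit5=0)
  nb #..: next=.  (t=0,i=2, bit4=0)
  nb .##: next=#  (t=0,i=5, bit3=1)
  nb .#.: next=#  (t=0,i=11, bit2=1)
  nb ..#: next=.  (t=0,i=4, bit1=0)
  nb ...: next=#  (t=0,i=3, bit0=1)
  bits 00001101 = 13

13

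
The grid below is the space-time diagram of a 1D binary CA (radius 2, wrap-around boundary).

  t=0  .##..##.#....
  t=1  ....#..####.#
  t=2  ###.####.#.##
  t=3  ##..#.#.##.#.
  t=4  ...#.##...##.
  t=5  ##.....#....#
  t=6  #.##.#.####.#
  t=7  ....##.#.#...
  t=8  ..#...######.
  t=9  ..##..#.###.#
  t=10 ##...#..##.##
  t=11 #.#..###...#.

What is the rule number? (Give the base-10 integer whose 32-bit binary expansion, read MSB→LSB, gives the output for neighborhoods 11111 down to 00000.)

  ##### -> #   bit 31 = 1  t=2,i=0
  ####. -> #   bit 30 = 1  t=1,i=9
  ###.# -> .   bit 29 = 0  t=1,i=10
  ###.. -> .   bit 28 = 0  t=5,i=1
  ##.## -> .   bit 27 = 0  t=2,i=3
  ##.#. -> #   bit 26 = 1  t=0,i=7
  ##..# -> .   bit 25 = 0  t=0,i=3
  ##... -> #   bit 24 = 1  t=4,i=7
  #.### -> #   bit 23 = 1  t=2,i=4
  #.##. -> .   bit 22 = 0  t=3,i=0
  #.#.# -> #   bit 21 = 1  t=2,i=9
  #.#.. -> #   bit 20 = 1  t=0,i=8
  #..## -> #   bit 19 = 1  t=0,i=4
  #..#. -> #   bit 18 = 1  t=3,i=3
  #...# -> .   bit 17 = 0  t=4,i=8
  #.... -> #   bit 16 = 1  t=0,i=10
  .#### -> .   bit 15 = 0  t=1,i=8
  .###. -> #   bit 14 = 1  t=5,i=0
  .##.# -> .   bit 13 = 0  t=0,i=6
  .##.. -> .   bit 12 = 0  t=0,i=2
  .#.## -> .   bit 11 = 0  t=2,i=10
  .#.#. -> #   bit 10 = 1  t=3,i=5
  .#..# -> #   bit 9 = 1  t=1,i=5
  .#... -> #   bit 8 = 1  t=0,i=9
  ..### -> #   bit 7 = 1  t=1,i=7
  ..##. -> .   bit 6 = 0  t=0,i=1
  ..#.# -> .   bit 5 = 0  t=3,i=4
  ..#.. -> #   bit 4 = 1  t=1,i=4
  ...## -> .   bit 3 = 0  t=0,i=0
  ...#. -> .   bit 2 = 0  t=1,i=3
  ....# -> #   bit 1 = 1  t=0,i=12
  ..... -> .   bit 0 = 0  t=0,i=11
  bits 11000101101111010100011110010010 = 3317516178

3317516178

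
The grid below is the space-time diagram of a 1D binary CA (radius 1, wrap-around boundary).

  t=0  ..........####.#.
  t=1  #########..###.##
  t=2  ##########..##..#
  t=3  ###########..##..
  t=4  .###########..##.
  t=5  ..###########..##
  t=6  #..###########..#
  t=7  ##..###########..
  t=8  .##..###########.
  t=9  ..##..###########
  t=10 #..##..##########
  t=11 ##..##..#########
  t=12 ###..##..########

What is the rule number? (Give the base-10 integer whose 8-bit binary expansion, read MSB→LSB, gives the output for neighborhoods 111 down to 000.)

  [7] ### => #  t=0,i=11
  [6] ##. => #  t=0,i=13
  [5] #.# => .  t=0,i=14
  [4] #.. => #  t=0,i=16
  [3] .## => .  t=0,i=10
  [2] .#. => #  t=0,i=15
  [1] ..# => .  t=0,i=9
  [0] ... => #  t=0,i=0
  bits 11010101 = 213

213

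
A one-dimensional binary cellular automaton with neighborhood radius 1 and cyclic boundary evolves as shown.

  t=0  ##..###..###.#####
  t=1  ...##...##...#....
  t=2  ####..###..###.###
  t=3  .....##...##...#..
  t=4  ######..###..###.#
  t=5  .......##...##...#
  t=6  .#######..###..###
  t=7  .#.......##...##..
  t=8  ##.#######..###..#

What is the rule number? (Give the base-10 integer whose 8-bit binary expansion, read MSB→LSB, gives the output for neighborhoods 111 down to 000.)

15

  ###|.  b7=0 t=0,i=0
  ##.|.  b6=0 t=0,i=1
  #.#|.  b5=0 t=0,i=12
  #..|.  b4=0 t=0,i=2
  .##|#  b3=1 t=0,i=4
  .#.|#  b2=1 t=1,i=13
  ..#|#  b1=1 t=0,i=3
  ...|#  b0=1 t=1,i=0
  bits 00001111 = 15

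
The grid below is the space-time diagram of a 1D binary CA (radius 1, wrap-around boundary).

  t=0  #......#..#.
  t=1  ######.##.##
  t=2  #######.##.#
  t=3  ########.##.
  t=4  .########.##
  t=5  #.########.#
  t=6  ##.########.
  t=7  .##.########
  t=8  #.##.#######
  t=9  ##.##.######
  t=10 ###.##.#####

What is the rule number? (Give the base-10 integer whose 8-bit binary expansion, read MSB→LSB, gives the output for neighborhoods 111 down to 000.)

  [7] ### => #  t=1,i=0
  [6] ##. => #  t=1,i=5
  [5] #.# => #  t=0,i=11
  [4] #.. => #  t=0,i=1
  [3] .## => .  t=1,i=7
  [2] .#. => #  t=0,i=0
  [1] ..# => .  t=0,i=6
  [0] ... => #  t=0,i=2
  bits 11110101 = 245

245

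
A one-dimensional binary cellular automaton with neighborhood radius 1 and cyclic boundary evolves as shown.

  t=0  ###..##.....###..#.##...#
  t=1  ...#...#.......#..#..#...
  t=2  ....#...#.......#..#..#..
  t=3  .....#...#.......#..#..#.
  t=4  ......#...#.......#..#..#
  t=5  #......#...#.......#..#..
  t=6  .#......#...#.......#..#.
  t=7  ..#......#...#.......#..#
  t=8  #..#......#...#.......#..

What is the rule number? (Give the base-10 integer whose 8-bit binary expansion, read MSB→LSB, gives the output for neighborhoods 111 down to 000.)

48

  ###|.  b7=0 t=0,i=0
  ##.|.  b6=0 t=0,i=2
  #.#|#  b5=1 t=0,i=18
  #..|#  b4=1 t=0,i=3
  .##|.  b3=0 t=0,i=5
  .#.|.  b2=0 t=0,i=17
  ..#|.  b1=0 t=0,i=4
  ...|.  b0=0 t=0,i=8
  bits 00110000 = 48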